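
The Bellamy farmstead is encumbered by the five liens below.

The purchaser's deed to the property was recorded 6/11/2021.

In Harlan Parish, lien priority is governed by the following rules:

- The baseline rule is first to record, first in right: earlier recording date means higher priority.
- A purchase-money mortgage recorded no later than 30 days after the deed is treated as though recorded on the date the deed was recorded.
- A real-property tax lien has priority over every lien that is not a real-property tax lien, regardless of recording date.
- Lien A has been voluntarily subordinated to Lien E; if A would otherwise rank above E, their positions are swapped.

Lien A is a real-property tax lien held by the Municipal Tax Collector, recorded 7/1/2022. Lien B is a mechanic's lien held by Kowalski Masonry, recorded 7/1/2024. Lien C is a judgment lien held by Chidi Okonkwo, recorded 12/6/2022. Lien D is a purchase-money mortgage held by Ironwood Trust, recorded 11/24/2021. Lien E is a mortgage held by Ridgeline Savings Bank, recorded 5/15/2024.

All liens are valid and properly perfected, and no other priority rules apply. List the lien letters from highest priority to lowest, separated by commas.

First, effective dates: D missed the 30-day window (166 days after the deed), so its recording date stands.
A is a real-property tax lien, so it outranks all other liens regardless of date.
Among the remaining liens, by effective date: D (11/24/2021), C (12/6/2022), E (5/15/2024), B (7/1/2024).
A would otherwise be senior to E, so under the subordination agreement A and E exchange positions.

E, D, C, A, B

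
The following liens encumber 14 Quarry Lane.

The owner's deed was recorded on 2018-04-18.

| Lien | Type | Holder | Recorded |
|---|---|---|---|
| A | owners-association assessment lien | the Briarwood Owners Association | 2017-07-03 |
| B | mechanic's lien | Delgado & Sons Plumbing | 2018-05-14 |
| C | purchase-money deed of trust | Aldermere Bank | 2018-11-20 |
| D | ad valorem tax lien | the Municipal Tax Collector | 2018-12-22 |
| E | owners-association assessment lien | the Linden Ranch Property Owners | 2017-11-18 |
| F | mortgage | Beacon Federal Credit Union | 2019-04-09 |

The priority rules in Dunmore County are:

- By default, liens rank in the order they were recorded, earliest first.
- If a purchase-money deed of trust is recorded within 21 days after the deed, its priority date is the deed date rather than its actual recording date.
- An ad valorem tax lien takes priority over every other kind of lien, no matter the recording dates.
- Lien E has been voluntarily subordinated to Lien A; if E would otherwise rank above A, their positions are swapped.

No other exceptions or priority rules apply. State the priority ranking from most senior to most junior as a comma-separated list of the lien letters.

D, A, E, B, C, F

First, effective dates: C missed the 21-day window (216 days after the deed), so its recording date stands.
D, as an ad valorem tax lien, has superpriority and ranks first.
Remaining liens by effective date: A (2017-07-03), E (2017-11-18), B (2018-05-14), C (2018-11-20), F (2019-04-09).
E already ranks below A; the subordination has no effect.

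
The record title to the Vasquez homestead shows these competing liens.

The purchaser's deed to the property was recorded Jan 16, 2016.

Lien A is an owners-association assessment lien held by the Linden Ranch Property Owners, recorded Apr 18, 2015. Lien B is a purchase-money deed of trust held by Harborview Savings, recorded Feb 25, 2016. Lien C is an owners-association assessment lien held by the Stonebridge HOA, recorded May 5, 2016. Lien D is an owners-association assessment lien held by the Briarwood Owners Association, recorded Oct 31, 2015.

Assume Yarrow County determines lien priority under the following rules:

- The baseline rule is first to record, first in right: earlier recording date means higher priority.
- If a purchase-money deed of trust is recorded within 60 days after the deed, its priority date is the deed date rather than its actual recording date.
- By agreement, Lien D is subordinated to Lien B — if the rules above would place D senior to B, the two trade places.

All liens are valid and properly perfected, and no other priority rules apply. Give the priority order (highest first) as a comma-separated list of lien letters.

A, B, D, C

First, effective dates: B relates back to the deed date Jan 16, 2016.
By effective date: A (Apr 18, 2015), D (Oct 31, 2015), B (Jan 16, 2016), C (May 5, 2016).
Because D would otherwise rank above B, the subordination swaps them.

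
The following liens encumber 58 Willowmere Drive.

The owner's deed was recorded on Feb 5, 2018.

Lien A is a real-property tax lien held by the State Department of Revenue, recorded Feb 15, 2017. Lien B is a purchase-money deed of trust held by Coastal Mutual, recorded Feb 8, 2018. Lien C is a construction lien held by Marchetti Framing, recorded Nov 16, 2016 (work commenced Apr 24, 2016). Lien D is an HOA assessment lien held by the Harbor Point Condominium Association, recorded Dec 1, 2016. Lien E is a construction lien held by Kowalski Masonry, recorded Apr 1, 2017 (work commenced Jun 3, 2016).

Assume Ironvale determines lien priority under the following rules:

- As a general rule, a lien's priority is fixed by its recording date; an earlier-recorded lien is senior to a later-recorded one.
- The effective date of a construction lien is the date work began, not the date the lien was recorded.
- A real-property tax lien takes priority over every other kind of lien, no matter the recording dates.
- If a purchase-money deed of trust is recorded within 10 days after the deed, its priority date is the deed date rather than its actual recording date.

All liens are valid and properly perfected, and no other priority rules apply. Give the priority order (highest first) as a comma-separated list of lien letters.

A, C, E, D, B

First, effective dates: B's effective date is the deed date, Feb 5, 2018; C is treated as recorded Apr 24, 2016, the work-commencement date; E relates back to Jun 3, 2016 (work commenced).
A is a real-property tax lien and takes priority over every other lien.
Remaining liens by effective date: C (Apr 24, 2016), E (Jun 3, 2016), D (Dec 1, 2016), B (Feb 5, 2018).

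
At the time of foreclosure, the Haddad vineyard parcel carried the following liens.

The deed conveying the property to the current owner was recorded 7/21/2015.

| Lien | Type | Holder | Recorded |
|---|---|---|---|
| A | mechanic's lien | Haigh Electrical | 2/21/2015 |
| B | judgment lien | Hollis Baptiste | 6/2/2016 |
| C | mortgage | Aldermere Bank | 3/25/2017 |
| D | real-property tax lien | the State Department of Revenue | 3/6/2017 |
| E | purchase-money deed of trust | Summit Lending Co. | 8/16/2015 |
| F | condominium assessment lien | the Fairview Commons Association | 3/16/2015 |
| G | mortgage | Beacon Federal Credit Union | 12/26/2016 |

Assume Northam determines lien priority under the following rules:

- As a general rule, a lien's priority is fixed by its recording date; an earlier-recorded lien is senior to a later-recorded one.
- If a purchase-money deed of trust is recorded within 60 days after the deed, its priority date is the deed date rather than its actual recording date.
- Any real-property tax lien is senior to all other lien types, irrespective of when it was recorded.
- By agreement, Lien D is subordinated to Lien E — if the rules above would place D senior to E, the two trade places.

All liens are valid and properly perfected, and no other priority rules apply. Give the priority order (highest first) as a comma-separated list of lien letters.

E, A, F, D, B, G, C

First, effective dates: E was recorded within the 60-day window, so its effective date is the deed date 7/21/2015.
As a real-property tax lien, D is senior to every other lien.
Ordering the rest by effective date: A (2/21/2015), F (3/16/2015), E (7/21/2015), B (6/2/2016), G (12/26/2016), C (3/25/2017).
The subordination applies — D was senior to E — so D and E swap.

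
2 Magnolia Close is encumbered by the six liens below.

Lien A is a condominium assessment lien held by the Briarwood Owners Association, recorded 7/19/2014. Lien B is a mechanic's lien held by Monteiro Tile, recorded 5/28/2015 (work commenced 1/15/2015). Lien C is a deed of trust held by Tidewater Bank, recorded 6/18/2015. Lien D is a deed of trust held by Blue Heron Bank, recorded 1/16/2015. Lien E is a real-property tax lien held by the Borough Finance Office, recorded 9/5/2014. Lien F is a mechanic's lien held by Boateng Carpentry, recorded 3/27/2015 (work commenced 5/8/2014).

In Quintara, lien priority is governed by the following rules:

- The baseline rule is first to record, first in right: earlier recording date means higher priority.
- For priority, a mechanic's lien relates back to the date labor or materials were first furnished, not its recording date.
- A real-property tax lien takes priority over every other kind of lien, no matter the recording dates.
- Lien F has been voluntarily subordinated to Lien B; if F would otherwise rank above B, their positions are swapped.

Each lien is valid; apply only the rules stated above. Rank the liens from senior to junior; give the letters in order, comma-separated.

E, B, A, F, D, C

Effective dates after the stated exceptions: B's effective date is 1/15/2015, when work began; F is treated as recorded 5/8/2014, the work-commencement date.
E is a real-property tax lien, so it outranks all other liens regardless of date.
Among the remaining liens, by effective date: F (5/8/2014), A (7/19/2014), B (1/15/2015), D (1/16/2015), C (6/18/2015).
F would otherwise be senior to B, so under the subordination agreement F and B exchange positions.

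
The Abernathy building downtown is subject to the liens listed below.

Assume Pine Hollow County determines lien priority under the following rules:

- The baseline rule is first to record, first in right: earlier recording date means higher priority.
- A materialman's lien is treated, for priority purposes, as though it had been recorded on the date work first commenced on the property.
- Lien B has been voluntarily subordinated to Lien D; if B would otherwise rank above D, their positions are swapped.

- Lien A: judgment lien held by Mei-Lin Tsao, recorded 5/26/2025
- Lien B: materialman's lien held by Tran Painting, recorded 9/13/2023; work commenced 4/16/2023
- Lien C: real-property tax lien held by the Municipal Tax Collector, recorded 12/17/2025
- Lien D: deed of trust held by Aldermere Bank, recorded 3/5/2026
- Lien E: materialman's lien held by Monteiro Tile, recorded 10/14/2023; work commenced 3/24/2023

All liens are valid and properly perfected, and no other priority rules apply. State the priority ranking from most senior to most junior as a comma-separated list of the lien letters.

First, effective dates: B is treated as recorded 4/16/2023, the work-commencement date; E is treated as recorded 3/24/2023, the work-commencement date.
By effective date: E (3/24/2023), B (4/16/2023), A (5/26/2025), C (12/17/2025), D (3/5/2026).
The subordination applies — B was senior to D — so B and D swap.

E, D, A, C, B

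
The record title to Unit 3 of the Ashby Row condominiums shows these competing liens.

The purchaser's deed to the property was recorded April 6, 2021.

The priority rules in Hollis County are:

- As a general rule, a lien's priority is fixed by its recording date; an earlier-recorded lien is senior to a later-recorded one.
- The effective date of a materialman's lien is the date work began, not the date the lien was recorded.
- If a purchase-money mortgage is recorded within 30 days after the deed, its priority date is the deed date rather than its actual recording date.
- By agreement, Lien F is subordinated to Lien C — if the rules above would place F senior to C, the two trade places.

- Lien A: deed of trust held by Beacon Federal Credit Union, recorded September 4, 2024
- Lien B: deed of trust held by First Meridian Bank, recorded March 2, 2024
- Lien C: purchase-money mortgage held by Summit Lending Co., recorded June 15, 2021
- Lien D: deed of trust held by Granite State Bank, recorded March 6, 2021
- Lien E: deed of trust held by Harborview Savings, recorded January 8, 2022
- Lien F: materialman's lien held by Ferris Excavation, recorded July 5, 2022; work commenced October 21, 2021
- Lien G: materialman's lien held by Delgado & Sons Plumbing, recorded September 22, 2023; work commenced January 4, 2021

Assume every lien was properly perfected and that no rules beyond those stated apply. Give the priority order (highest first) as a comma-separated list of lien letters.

First, effective dates: C missed the 30-day window (70 days after the deed), so its recording date stands; F relates back to October 21, 2021 (work commenced); G is treated as recorded January 4, 2021, the work-commencement date.
Ordering by effective date: G (January 4, 2021), D (March 6, 2021), C (June 15, 2021), F (October 21, 2021), E (January 8, 2022), B (March 2, 2024), A (September 4, 2024).
F already ranks below C; the subordination has no effect.

G, D, C, F, E, B, A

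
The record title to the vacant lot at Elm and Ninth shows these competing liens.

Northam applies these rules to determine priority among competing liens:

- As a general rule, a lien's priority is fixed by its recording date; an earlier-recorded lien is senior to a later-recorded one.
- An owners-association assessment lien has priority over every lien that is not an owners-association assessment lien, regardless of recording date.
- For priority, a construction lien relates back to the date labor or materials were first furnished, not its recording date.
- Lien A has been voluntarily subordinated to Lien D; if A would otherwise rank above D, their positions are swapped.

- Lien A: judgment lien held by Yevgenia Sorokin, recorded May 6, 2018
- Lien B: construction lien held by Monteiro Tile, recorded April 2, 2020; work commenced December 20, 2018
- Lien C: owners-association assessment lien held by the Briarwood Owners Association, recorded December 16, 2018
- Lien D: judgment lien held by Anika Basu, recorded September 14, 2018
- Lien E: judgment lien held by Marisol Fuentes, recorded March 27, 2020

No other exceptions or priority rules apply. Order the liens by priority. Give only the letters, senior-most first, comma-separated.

C, D, A, B, E

Effective dates after the stated exceptions: B relates back to December 20, 2018 (work commenced).
C is an owners-association assessment lien and takes priority over every other lien.
Among the remaining liens, by effective date: A (May 6, 2018), D (September 14, 2018), B (December 20, 2018), E (March 27, 2020).
Because A would otherwise rank above D, the subordination swaps them.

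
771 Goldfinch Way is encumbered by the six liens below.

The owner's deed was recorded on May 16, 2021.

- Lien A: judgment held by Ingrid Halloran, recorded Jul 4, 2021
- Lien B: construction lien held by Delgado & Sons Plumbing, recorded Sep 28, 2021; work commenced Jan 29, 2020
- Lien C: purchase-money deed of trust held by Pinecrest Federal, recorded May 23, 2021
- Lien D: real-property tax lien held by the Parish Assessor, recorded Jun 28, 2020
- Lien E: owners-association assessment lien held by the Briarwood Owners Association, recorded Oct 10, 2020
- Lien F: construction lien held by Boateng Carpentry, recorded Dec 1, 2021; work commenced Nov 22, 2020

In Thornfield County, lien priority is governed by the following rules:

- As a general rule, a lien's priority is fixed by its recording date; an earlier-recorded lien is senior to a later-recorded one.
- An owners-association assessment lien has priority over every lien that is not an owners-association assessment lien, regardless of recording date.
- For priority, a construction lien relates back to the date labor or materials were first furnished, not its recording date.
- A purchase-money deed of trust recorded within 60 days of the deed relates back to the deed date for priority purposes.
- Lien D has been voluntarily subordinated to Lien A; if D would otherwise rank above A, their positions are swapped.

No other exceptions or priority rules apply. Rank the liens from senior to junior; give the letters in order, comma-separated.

E, B, A, F, C, D

Effective dates: B is treated as recorded Jan 29, 2020, the work-commencement date; C was recorded within the 60-day window, so its effective date is the deed date May 16, 2021; F relates back to Nov 22, 2020 (work commenced).
E is an owners-association assessment lien and takes priority over every other lien.
Remaining liens by effective date: B (Jan 29, 2020), D (Jun 28, 2020), F (Nov 22, 2020), C (May 16, 2021), A (Jul 4, 2021).
D would otherwise be senior to A, so under the subordination agreement D and A exchange positions.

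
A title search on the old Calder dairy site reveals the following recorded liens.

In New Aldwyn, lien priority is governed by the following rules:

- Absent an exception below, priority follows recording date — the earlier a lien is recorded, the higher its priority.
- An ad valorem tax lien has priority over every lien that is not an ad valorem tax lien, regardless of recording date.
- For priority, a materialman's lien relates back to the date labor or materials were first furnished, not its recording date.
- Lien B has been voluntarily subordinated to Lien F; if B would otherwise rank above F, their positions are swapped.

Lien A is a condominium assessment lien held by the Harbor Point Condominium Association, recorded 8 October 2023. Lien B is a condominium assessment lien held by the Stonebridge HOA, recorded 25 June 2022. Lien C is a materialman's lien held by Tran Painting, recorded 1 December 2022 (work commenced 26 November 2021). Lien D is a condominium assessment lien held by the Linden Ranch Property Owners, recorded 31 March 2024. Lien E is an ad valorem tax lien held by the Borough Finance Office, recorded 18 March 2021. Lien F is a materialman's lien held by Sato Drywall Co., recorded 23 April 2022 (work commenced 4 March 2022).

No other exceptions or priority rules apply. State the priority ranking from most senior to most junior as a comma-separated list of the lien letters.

E, C, F, B, A, D

First, effective dates: C is treated as recorded 26 November 2021, the work-commencement date; F relates back to 4 March 2022 (work commenced).
E is an ad valorem tax lien and takes priority over every other lien.
Among the remaining liens, by effective date: C (26 November 2021), F (4 March 2022), B (25 June 2022), A (8 October 2023), D (31 March 2024).
Since B is not senior to F, the subordination leaves the order unchanged.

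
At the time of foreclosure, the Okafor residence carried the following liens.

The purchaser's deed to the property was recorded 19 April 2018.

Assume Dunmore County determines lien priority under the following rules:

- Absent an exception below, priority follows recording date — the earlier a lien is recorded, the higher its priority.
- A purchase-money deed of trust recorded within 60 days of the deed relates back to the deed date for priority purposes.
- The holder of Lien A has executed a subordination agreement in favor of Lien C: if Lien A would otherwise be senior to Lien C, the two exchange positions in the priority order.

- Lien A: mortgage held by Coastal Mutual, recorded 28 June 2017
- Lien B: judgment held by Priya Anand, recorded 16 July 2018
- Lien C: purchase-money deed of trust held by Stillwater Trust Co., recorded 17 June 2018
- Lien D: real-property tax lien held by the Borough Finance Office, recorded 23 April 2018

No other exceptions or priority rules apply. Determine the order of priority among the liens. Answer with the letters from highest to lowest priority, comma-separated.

C, A, D, B

First, effective dates: C relates back to the deed date 19 April 2018.
Sorted by effective date: A (28 June 2017), C (19 April 2018), D (23 April 2018), B (16 July 2018).
Because A would otherwise rank above C, the subordination swaps them.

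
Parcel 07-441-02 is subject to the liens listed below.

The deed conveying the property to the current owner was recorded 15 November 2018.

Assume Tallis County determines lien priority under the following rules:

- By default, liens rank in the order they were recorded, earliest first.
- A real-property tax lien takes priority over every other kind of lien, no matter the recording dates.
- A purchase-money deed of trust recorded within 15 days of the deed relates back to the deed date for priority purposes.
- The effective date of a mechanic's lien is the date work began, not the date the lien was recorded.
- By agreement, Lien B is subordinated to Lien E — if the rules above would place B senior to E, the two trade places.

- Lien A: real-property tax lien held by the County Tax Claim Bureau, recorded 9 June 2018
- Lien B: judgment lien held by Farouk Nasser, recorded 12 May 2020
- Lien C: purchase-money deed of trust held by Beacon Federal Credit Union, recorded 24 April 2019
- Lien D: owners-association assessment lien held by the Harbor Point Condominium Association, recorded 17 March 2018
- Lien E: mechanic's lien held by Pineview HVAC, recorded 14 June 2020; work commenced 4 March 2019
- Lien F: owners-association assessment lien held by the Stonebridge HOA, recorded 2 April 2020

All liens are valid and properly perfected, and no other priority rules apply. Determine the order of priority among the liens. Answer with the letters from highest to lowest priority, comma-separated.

First, effective dates: C missed the 15-day window (160 days after the deed), so its recording date stands; E's effective date is 4 March 2019, when work began.
A is a real-property tax lien, so it outranks all other liens regardless of date.
Among the remaining liens, by effective date: D (17 March 2018), E (4 March 2019), C (24 April 2019), F (2 April 2020), B (12 May 2020).
B already ranks below E; the subordination has no effect.

A, D, E, C, F, B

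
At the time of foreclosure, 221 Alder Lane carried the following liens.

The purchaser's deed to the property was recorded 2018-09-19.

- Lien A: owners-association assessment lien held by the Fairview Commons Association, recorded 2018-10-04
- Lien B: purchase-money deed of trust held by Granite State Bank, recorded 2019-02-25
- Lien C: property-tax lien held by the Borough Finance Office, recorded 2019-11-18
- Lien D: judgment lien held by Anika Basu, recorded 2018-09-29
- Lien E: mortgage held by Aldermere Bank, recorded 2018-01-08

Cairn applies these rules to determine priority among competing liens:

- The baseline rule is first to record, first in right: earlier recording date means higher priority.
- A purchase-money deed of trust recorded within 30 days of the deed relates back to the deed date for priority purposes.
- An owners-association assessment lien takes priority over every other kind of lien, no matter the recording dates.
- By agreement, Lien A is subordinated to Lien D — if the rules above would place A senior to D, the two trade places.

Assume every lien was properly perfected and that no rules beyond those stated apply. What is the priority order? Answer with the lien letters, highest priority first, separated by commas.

Effective dates after the stated exceptions: B was recorded 159 days after the deed, outside the 30-day window, so it keeps its recording date.
A is an owners-association assessment lien, so it outranks all other liens regardless of date.
Remaining liens by effective date: E (2018-01-08), D (2018-09-29), B (2019-02-25), C (2019-11-18).
Because A would otherwise rank above D, the subordination swaps them.

D, E, A, B, C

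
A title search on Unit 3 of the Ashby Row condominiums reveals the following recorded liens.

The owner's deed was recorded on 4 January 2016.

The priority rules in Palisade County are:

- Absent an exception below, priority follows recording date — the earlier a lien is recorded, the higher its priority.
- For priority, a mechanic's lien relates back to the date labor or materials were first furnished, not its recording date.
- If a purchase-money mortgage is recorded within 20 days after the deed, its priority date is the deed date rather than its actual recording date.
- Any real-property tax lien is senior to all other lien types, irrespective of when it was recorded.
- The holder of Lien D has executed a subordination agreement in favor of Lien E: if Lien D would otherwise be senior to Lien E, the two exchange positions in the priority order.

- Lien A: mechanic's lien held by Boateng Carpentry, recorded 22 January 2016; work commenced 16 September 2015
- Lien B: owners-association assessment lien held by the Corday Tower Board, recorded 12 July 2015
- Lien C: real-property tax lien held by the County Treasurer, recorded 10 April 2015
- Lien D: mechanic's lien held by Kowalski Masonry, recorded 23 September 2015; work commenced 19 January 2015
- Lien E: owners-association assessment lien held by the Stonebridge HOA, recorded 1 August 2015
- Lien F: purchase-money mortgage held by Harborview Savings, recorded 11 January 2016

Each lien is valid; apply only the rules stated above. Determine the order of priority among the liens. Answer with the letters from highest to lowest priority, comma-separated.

C, E, B, D, A, F

Effective dates after the stated exceptions: A is treated as recorded 16 September 2015, the work-commencement date; D relates back to 19 January 2015 (work commenced); F was recorded within the 20-day window, so its effective date is the deed date 4 January 2016.
C is a real-property tax lien, so it outranks all other liens regardless of date.
Remaining liens by effective date: D (19 January 2015), B (12 July 2015), E (1 August 2015), A (16 September 2015), F (4 January 2016).
D is senior to E before the subordination, so the two trade places.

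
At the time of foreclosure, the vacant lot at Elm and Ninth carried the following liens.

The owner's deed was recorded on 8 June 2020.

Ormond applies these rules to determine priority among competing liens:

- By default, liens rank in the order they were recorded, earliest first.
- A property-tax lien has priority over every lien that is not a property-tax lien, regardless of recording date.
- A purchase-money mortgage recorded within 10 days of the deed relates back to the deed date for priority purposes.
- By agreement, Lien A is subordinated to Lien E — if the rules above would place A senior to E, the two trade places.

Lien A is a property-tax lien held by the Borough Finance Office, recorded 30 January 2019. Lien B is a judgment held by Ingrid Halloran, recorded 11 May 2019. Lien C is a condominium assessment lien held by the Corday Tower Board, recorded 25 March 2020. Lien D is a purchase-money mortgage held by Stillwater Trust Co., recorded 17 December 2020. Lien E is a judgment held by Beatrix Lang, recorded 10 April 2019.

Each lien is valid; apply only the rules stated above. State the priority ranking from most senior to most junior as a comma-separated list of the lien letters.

Effective dates: D was recorded 192 days after the deed — beyond 10 days — so no relation-back applies.
A is a property-tax lien, so it outranks all other liens regardless of date.
Remaining liens by effective date: E (10 April 2019), B (11 May 2019), C (25 March 2020), D (17 December 2020).
A would otherwise be senior to E, so under the subordination agreement A and E exchange positions.

E, A, B, C, D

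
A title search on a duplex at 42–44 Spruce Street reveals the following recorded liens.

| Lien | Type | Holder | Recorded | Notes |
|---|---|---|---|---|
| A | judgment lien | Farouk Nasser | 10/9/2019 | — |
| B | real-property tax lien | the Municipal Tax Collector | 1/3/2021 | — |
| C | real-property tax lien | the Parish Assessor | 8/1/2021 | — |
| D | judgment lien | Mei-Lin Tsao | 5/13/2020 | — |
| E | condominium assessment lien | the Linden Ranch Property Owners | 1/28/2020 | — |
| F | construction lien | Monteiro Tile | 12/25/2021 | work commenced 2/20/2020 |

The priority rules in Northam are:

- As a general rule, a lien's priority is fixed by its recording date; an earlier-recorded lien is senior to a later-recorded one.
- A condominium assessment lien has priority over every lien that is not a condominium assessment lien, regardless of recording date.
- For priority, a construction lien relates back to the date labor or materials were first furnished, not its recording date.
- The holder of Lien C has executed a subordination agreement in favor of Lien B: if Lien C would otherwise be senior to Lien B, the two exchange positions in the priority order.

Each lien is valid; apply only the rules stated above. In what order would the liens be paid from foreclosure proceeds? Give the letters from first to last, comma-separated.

E, A, F, D, B, C

First, effective dates: F relates back to 2/20/2020 (work commenced).
As a condominium assessment lien, E is senior to every other lien.
The other liens, earliest effective date first: A (10/9/2019), F (2/20/2020), D (5/13/2020), B (1/3/2021), C (8/1/2021).
C already ranks below B; the subordination has no effect.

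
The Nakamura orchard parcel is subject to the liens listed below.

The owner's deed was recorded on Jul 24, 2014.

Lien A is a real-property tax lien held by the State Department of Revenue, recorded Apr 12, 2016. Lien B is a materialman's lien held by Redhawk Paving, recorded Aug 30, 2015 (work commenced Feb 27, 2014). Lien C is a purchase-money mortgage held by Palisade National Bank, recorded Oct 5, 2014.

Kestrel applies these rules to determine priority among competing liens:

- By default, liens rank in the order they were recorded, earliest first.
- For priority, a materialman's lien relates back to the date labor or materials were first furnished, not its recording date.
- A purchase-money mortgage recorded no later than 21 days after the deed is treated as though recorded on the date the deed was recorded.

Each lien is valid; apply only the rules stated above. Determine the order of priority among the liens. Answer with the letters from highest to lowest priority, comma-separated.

B, C, A

Effective dates after the stated exceptions: B relates back to Feb 27, 2014 (work commenced); C missed the 21-day window (73 days after the deed), so its recording date stands.
By effective date, earliest first: B (Feb 27, 2014), C (Oct 5, 2014), A (Apr 12, 2016).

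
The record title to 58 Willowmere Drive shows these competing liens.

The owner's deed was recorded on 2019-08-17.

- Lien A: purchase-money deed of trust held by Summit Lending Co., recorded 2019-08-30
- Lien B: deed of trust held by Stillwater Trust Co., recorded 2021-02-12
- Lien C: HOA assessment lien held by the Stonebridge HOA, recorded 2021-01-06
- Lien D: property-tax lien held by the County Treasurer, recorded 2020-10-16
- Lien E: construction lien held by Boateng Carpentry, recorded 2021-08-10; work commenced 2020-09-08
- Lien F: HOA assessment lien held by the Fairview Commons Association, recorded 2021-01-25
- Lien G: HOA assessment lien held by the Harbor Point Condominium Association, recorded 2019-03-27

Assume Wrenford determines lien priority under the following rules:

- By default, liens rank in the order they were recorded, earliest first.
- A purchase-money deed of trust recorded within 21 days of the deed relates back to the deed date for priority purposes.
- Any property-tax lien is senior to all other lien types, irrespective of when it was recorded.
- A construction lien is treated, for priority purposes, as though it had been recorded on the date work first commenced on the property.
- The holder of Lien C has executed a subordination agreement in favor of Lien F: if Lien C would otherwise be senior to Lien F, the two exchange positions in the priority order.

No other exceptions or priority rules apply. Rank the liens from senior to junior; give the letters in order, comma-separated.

Adjusting effective dates: A relates back to the deed date 2019-08-17; E is treated as recorded 2020-09-08, the work-commencement date.
D, as a property-tax lien, has superpriority and ranks first.
The other liens, earliest effective date first: G (2019-03-27), A (2019-08-17), E (2020-09-08), C (2021-01-06), F (2021-01-25), B (2021-02-12).
The subordination applies — C was senior to F — so C and F swap.

D, G, A, E, F, C, B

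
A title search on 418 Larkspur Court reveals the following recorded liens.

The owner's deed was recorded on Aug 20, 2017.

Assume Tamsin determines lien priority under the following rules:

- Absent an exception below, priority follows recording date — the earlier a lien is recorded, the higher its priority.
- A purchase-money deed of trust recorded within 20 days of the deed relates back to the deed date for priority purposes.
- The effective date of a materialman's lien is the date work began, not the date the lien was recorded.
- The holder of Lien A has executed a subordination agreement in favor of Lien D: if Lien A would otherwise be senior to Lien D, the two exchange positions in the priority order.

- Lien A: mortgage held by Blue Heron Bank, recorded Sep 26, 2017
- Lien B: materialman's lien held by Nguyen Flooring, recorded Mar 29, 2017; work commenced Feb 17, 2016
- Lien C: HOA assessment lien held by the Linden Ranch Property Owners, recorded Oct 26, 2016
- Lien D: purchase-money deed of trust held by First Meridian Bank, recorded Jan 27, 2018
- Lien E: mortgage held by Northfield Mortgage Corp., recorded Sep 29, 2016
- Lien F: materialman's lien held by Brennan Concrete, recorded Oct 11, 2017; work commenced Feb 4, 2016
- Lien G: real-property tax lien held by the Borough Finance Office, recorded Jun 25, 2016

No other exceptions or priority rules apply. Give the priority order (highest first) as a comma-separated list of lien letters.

Adjusting effective dates: B is treated as recorded Feb 17, 2016, the work-commencement date; D missed the 20-day window (160 days after the deed), so its recording date stands; F's effective date is Feb 4, 2016, when work began.
By effective date, earliest first: F (Feb 4, 2016), B (Feb 17, 2016), G (Jun 25, 2016), E (Sep 29, 2016), C (Oct 26, 2016), A (Sep 26, 2017), D (Jan 27, 2018).
A is senior to D before the subordination, so the two trade places.

F, B, G, E, C, D, A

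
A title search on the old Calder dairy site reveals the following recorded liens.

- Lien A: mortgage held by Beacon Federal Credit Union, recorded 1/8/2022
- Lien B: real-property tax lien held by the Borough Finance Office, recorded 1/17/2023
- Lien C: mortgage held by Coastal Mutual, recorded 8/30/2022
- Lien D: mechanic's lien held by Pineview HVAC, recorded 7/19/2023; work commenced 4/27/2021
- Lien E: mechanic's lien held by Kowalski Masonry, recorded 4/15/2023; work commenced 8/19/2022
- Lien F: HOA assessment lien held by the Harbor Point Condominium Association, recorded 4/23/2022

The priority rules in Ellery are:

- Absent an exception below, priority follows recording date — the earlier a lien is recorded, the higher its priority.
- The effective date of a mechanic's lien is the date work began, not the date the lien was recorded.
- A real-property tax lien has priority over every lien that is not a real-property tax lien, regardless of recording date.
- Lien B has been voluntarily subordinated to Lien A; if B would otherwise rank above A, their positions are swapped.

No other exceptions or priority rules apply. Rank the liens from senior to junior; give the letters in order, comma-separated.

A, D, B, F, E, C

Effective dates after the stated exceptions: D relates back to 4/27/2021 (work commenced); E's effective date is 8/19/2022, when work began.
As a real-property tax lien, B is senior to every other lien.
The other liens, earliest effective date first: D (4/27/2021), A (1/8/2022), F (4/23/2022), E (8/19/2022), C (8/30/2022).
B would otherwise be senior to A, so under the subordination agreement B and A exchange positions.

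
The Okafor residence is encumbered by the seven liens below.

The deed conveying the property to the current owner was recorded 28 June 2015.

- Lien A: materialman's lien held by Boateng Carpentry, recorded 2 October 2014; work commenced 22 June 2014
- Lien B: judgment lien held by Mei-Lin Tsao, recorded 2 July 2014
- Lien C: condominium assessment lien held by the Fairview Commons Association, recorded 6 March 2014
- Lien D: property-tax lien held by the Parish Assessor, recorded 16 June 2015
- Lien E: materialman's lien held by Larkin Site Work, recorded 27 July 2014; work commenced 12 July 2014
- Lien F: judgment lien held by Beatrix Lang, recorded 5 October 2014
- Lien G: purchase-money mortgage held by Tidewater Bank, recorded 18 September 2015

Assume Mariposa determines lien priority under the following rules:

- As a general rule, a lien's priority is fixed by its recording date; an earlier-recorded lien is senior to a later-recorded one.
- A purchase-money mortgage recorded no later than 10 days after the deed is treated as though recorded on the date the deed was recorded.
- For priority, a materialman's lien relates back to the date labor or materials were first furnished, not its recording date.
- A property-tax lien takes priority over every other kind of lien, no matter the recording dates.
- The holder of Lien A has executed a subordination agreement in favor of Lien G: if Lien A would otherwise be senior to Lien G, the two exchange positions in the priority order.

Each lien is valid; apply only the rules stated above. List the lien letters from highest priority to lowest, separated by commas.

First, effective dates: A's effective date is 22 June 2014, when work began; E is treated as recorded 12 July 2014, the work-commencement date; G was recorded 82 days after the deed, outside the 10-day window, so it keeps its recording date.
D, as a property-tax lien, has superpriority and ranks first.
Remaining liens by effective date: C (6 March 2014), A (22 June 2014), B (2 July 2014), E (12 July 2014), F (5 October 2014), G (18 September 2015).
A would otherwise be senior to G, so under the subordination agreement A and G exchange positions.

D, C, G, B, E, F, A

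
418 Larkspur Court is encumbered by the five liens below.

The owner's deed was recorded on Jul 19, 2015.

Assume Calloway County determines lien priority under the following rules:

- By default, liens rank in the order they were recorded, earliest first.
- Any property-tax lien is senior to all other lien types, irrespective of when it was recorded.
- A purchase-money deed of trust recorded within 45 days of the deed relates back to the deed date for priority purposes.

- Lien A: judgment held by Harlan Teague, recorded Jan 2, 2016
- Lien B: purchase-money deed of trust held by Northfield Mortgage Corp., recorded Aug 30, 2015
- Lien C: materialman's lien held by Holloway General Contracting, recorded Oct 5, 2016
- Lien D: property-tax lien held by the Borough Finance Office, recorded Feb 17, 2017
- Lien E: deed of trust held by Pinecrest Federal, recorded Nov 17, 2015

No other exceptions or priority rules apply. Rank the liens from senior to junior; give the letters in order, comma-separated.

D, B, E, A, C

Effective dates after the stated exceptions: B was recorded within the 45-day window, so its effective date is the deed date Jul 19, 2015.
D is a property-tax lien and takes priority over every other lien.
Among the remaining liens, by effective date: B (Jul 19, 2015), E (Nov 17, 2015), A (Jan 2, 2016), C (Oct 5, 2016).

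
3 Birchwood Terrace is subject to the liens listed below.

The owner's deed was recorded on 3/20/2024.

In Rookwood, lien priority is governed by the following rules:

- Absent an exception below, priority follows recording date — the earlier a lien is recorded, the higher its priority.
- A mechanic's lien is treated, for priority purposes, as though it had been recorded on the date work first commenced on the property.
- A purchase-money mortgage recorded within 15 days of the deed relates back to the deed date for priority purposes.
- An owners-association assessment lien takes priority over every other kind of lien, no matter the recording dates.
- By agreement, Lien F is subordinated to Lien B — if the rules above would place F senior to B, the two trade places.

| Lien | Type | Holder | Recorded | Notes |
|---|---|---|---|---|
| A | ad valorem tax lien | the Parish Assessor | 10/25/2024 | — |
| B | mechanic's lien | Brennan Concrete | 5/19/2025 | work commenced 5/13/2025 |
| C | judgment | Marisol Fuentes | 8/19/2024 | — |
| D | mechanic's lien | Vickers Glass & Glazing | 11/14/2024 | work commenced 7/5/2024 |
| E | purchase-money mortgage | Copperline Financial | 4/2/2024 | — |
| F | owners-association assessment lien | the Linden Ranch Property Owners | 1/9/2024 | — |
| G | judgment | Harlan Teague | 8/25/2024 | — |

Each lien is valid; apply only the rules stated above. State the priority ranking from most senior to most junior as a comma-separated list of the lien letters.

B, E, D, C, G, A, F

First, effective dates: B's effective date is 5/13/2025, when work began; D relates back to 7/5/2024 (work commenced); E relates back to the deed date 3/20/2024.
As an owners-association assessment lien, F is senior to every other lien.
Ordering the rest by effective date: E (3/20/2024), D (7/5/2024), C (8/19/2024), G (8/25/2024), A (10/25/2024), B (5/13/2025).
F is senior to B before the subordination, so the two trade places.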